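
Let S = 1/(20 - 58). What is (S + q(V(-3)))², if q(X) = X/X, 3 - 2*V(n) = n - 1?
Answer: 1369/1444 ≈ 0.94806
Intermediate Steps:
V(n) = 2 - n/2 (V(n) = 3/2 - (n - 1)/2 = 3/2 - (-1 + n)/2 = 3/2 + (½ - n/2) = 2 - n/2)
q(X) = 1
S = -1/38 (S = 1/(-38) = -1/38 ≈ -0.026316)
(S + q(V(-3)))² = (-1/38 + 1)² = (37/38)² = 1369/1444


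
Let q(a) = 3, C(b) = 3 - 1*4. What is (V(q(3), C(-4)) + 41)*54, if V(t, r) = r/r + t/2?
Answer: 2349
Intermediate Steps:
C(b) = -1 (C(b) = 3 - 4 = -1)
V(t, r) = 1 + t/2 (V(t, r) = 1 + t*(½) = 1 + t/2)
(V(q(3), C(-4)) + 41)*54 = ((1 + (½)*3) + 41)*54 = ((1 + 3/2) + 41)*54 = (5/2 + 41)*54 = (87/2)*54 = 2349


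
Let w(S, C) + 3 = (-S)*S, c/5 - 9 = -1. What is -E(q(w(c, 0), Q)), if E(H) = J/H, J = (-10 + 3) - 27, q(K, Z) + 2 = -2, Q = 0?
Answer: -17/2 ≈ -8.5000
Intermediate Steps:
c = 40 (c = 45 + 5*(-1) = 45 - 5 = 40)
w(S, C) = -3 - S**2 (w(S, C) = -3 + (-S)*S = -3 - S**2)
q(K, Z) = -4 (q(K, Z) = -2 - 2 = -4)
J = -34 (J = -7 - 27 = -34)
E(H) = -34/H
-E(q(w(c, 0), Q)) = -(-34)/(-4) = -(-34)*(-1)/4 = -1*17/2 = -17/2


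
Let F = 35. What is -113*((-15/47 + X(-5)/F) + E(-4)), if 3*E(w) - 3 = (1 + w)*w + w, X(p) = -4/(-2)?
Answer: -1898626/4935 ≈ -384.73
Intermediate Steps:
X(p) = 2 (X(p) = -4*(-½) = 2)
E(w) = 1 + w/3 + w*(1 + w)/3 (E(w) = 1 + ((1 + w)*w + w)/3 = 1 + (w*(1 + w) + w)/3 = 1 + (w + w*(1 + w))/3 = 1 + (w/3 + w*(1 + w)/3) = 1 + w/3 + w*(1 + w)/3)
-113*((-15/47 + X(-5)/F) + E(-4)) = -113*((-15/47 + 2/35) + (1 + (⅓)*(-4)² + (⅔)*(-4))) = -113*((-15*1/47 + 2*(1/35)) + (1 + (⅓)*16 - 8/3)) = -113*((-15/47 + 2/35) + (1 + 16/3 - 8/3)) = -113*(-431/1645 + 11/3) = -113*16802/4935 = -1898626/4935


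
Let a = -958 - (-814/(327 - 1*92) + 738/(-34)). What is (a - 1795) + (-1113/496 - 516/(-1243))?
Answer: -6723230542481/2463029360 ≈ -2729.7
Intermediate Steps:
a = -3726657/3995 (a = -958 - (-814/(327 - 92) + 738*(-1/34)) = -958 - (-814/235 - 369/17) = -958 - 1*(-100553/3995) = -958 + 100553/3995 = -3726657/3995 ≈ -932.83)
(a - 1795) + (-1113/496 - 516/(-1243)) = (-3726657/3995 - 1795) + (-1113/496 - 516/(-1243)) = -10897682/3995 + (-1113*1/496 - 516*(-1/1243)) = -10897682/3995 + (-1113/496 + 516/1243) = -10897682/3995 - 1127523/616528 = -6723230542481/2463029360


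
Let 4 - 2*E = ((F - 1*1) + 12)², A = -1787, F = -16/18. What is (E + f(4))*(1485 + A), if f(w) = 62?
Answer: -315137/81 ≈ -3890.6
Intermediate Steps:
F = -8/9 (F = -16*1/18 = -8/9 ≈ -0.88889)
E = -7957/162 (E = 2 - ((-8/9 - 1*1) + 12)²/2 = 2 - ((-8/9 - 1) + 12)²/2 = 2 - (-17/9 + 12)²/2 = 2 - (91/9)²/2 = 2 - ½*8281/81 = 2 - 8281/162 = -7957/162 ≈ -49.117)
(E + f(4))*(1485 + A) = (-7957/162 + 62)*(1485 - 1787) = (2087/162)*(-302) = -315137/81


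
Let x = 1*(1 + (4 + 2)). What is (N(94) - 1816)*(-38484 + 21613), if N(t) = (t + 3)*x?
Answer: 19182327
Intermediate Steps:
x = 7 (x = 1*(1 + 6) = 1*7 = 7)
N(t) = 21 + 7*t (N(t) = (t + 3)*7 = (3 + t)*7 = 21 + 7*t)
(N(94) - 1816)*(-38484 + 21613) = ((21 + 7*94) - 1816)*(-38484 + 21613) = ((21 + 658) - 1816)*(-16871) = (679 - 1816)*(-16871) = -1137*(-16871) = 19182327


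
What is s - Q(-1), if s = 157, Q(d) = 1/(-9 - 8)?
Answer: 2670/17 ≈ 157.06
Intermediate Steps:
Q(d) = -1/17 (Q(d) = 1/(-17) = -1/17)
s - Q(-1) = 157 - 1*(-1/17) = 157 + 1/17 = 2670/17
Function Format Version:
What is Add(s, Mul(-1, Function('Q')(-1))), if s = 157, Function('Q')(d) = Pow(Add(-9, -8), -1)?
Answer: Rational(2670, 17) ≈ 157.06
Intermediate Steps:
Function('Q')(d) = Rational(-1, 17) (Function('Q')(d) = Pow(-17, -1) = Rational(-1, 17))
Add(s, Mul(-1, Function('Q')(-1))) = Add(157, Mul(-1, Rational(-1, 17))) = Add(157, Rational(1, 17)) = Rational(2670, 17)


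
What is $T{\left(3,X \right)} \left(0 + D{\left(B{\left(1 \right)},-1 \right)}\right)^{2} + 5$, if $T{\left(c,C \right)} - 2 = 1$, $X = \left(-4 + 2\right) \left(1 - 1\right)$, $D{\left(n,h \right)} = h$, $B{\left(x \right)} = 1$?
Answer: $8$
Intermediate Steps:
$X = 0$ ($X = \left(-2\right) 0 = 0$)
$T{\left(c,C \right)} = 3$ ($T{\left(c,C \right)} = 2 + 1 = 3$)
$T{\left(3,X \right)} \left(0 + D{\left(B{\left(1 \right)},-1 \right)}\right)^{2} + 5 = 3 \left(0 - 1\right)^{2} + 5 = 3 \left(-1\right)^{2} + 5 = 3 \cdot 1 + 5 = 3 + 5 = 8$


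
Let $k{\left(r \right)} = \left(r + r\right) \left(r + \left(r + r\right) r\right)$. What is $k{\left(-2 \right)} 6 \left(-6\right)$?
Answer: $864$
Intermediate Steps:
$k{\left(r \right)} = 2 r \left(r + 2 r^{2}\right)$ ($k{\left(r \right)} = 2 r \left(r + 2 r r\right) = 2 r \left(r + 2 r^{2}\right)$)
$k{\left(-2 \right)} 6 \left(-6\right) = \left(-2\right)^{2} \left(2 + 4 \left(-2\right)\right) 6 \left(-6\right) = 4 \left(2 - 8\right) 6 \left(-6\right) = 4 \left(-6\right) 6 \left(-6\right) = \left(-24\right) 6 \left(-6\right) = \left(-144\right) \left(-6\right) = 864$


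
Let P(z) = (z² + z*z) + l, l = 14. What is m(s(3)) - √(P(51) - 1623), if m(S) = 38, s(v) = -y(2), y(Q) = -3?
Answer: 38 - √3593 ≈ -21.942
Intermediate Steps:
P(z) = 14 + 2*z² (P(z) = (z² + z*z) + 14 = (z² + z²) + 14 = 2*z² + 14 = 14 + 2*z²)
s(v) = 3 (s(v) = -1*(-3) = 3)
m(s(3)) - √(P(51) - 1623) = 38 - √((14 + 2*51²) - 1623) = 38 - √((14 + 2*2601) - 1623) = 38 - √((14 + 5202) - 1623) = 38 - √(5216 - 1623) = 38 - √3593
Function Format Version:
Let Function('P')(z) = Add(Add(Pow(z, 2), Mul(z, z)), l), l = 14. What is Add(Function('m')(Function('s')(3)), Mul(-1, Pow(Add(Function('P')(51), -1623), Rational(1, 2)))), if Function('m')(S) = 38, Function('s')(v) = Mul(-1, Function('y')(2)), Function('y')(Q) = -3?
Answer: Add(38, Mul(-1, Pow(3593, Rational(1, 2)))) ≈ -21.942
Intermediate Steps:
Function('P')(z) = Add(14, Mul(2, Pow(z, 2))) (Function('P')(z) = Add(Add(Pow(z, 2), Mul(z, z)), 14) = Add(Add(Pow(z, 2), Pow(z, 2)), 14) = Add(Mul(2, Pow(z, 2)), 14) = Add(14, Mul(2, Pow(z, 2))))
Function('s')(v) = 3 (Function('s')(v) = Mul(-1, -3) = 3)
Add(Function('m')(Function('s')(3)), Mul(-1, Pow(Add(Function('P')(51), -1623), Rational(1, 2)))) = Add(38, Mul(-1, Pow(Add(Add(14, Mul(2, Pow(51, 2))), -1623), Rational(1, 2)))) = Add(38, Mul(-1, Pow(Add(Add(14, Mul(2, 2601)), -1623), Rational(1, 2)))) = Add(38, Mul(-1, Pow(Add(Add(14, 5202), -1623), Rational(1, 2)))) = Add(38, Mul(-1, Pow(Add(5216, -1623), Rational(1, 2)))) = Add(38, Mul(-1, Pow(3593, Rational(1, 2))))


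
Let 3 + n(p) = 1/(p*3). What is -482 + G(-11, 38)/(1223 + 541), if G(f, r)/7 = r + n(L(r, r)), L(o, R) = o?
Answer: -13842905/28728 ≈ -481.86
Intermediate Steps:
n(p) = -3 + 1/(3*p) (n(p) = -3 + 1/(p*3) = -3 + 1/(3*p))
G(f, r) = -21 + 7*r + 7/(3*r) (G(f, r) = 7*(r + (-3 + 1/(3*r))) = 7*(-3 + r + 1/(3*r)) = -21 + 7*r + 7/(3*r))
-482 + G(-11, 38)/(1223 + 541) = -482 + (-21 + 7*38 + (7/3)/38)/(1223 + 541) = -482 + (-21 + 266 + (7/3)*(1/38))/1764 = -482 + (-21 + 266 + 7/114)*(1/1764) = -482 + (27937/114)*(1/1764) = -482 + 3991/28728 = -13842905/28728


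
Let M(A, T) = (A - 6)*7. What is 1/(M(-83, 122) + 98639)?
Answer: 1/98016 ≈ 1.0202e-5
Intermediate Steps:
M(A, T) = -42 + 7*A (M(A, T) = (-6 + A)*7 = -42 + 7*A)
1/(M(-83, 122) + 98639) = 1/((-42 + 7*(-83)) + 98639) = 1/((-42 - 581) + 98639) = 1/(-623 + 98639) = 1/98016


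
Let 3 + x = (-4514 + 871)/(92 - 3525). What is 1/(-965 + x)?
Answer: -3433/3319501 ≈ -0.0010342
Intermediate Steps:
x = -6656/3433 (x = -3 + (-4514 + 871)/(92 - 3525) = -3 - 3643/(-3433) = -3 - 3643*(-1/3433) = -3 + 3643/3433 = -6656/3433 ≈ -1.9388)
1/(-965 + x) = 1/(-965 - 6656/3433) = 1/(-3319501/3433) = -3433/3319501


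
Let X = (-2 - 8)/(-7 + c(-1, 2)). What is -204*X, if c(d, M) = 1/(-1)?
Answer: -255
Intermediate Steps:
c(d, M) = -1
X = 5/4 (X = (-2 - 8)/(-7 - 1) = -10/(-8) = -10*(-1/8) = 5/4 ≈ 1.2500)
-204*X = -204*5/4 = -255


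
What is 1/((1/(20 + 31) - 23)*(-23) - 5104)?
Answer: -51/233348 ≈ -0.00021856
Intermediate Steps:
1/((1/(20 + 31) - 23)*(-23) - 5104) = 1/((1/51 - 23)*(-23) - 5104) = 1/(-1172/51*(-23) - 5104) = 1/(26956/51 - 5104) = 1/(-233348/51) = -51/233348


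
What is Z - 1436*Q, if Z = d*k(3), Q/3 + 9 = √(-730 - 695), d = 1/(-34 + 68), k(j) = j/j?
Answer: 1318249/34 - 21540*I*√57 ≈ 38772.0 - 1.6262e+5*I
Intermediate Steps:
k(j) = 1
d = 1/34 ≈ 0.029412
Q = -27 + 15*I*√57 (Q = -27 + 3*√(-730 - 695) = -27 + 3*√(-1425) = -27 + 3*(5*I*√57) = -27 + 15*I*√57 ≈ -27.0 + 113.25*I)
Z = 1/34 (Z = (1/34)*1 = 1/34 ≈ 0.029412)
Z - 1436*Q = 1/34 - 1436*(-27 + 15*I*√57) = 1/34 + (38772 - 21540*I*√57) = 1318249/34 - 21540*I*√57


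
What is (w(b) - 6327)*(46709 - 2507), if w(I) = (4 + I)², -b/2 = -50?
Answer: 198422778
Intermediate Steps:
b = 100 (b = -2*(-50) = 100)
(w(b) - 6327)*(46709 - 2507) = ((4 + 100)² - 6327)*(46709 - 2507) = (104² - 6327)*44202 = (10816 - 6327)*44202 = 4489*44202 = 198422778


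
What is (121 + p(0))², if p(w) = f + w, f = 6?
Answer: 16129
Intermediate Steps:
p(w) = 6 + w
(121 + p(0))² = (121 + (6 + 0))² = (121 + 6)² = 127² = 16129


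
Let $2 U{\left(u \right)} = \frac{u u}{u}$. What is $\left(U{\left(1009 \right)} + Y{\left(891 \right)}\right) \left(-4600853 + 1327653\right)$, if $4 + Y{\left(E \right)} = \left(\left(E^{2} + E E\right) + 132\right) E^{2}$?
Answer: $-4126192244571181400$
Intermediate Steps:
$U{\left(u \right)} = \frac{u}{2}$ ($U{\left(u \right)} = \frac{u u \frac{1}{u}}{2} = \frac{u^{2} \frac{1}{u}}{2} = \frac{u}{2}$)
$Y{\left(E \right)} = -4 + E^{2} \left(132 + 2 E^{2}\right)$ ($Y{\left(E \right)} = -4 + \left(\left(E^{2} + E E\right) + 132\right) E^{2} = -4 + \left(\left(E^{2} + E^{2}\right) + 132\right) E^{2} = -4 + \left(2 E^{2} + 132\right) E^{2} = -4 + \left(132 + 2 E^{2}\right) E^{2} = -4 + E^{2} \left(132 + 2 E^{2}\right)$)
$\left(U{\left(1009 \right)} + Y{\left(891 \right)}\right) \left(-4600853 + 1327653\right) = \left(\frac{1}{2} \cdot 1009 + \left(-4 + 2 \cdot 891^{4} + 132 \cdot 891^{2}\right)\right) \left(-4600853 + 1327653\right) = \left(\frac{1009}{2} + \left(-4 + 2 \cdot 630247042161 + 132 \cdot 793881\right)\right) \left(-3273200\right) = \left(\frac{1009}{2} + \left(-4 + 1260494084322 + 104792292\right)\right) \left(-3273200\right) = \left(\frac{1009}{2} + 1260598876610\right) \left(-3273200\right) = \frac{2521197754229}{2} \left(-3273200\right) = -4126192244571181400$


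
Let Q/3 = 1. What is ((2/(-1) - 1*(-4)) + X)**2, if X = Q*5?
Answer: 289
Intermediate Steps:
Q = 3 (Q = 3*1 = 3)
X = 15 (X = 3*5 = 15)
((2/(-1) - 1*(-4)) + X)**2 = ((2/(-1) - 1*(-4)) + 15)**2 = ((2*(-1) + 4) + 15)**2 = ((-2 + 4) + 15)**2 = (2 + 15)**2 = 17**2 = 289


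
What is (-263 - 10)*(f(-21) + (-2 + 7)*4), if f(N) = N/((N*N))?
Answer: -5447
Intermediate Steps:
f(N) = 1/N (f(N) = N/(N²) = N/N² = 1/N)
(-263 - 10)*(f(-21) + (-2 + 7)*4) = (-263 - 10)*(1/(-21) + (-2 + 7)*4) = -273*(-1/21 + 5*4) = -273*(-1/21 + 20) = -273*419/21 = -5447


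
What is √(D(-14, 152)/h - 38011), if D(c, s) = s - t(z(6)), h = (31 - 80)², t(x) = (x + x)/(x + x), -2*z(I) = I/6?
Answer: 2*I*√22816065/49 ≈ 194.96*I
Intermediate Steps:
z(I) = -I/12 (z(I) = -I/(2*6) = -I/12)
t(x) = 1 (t(x) = (2*x)/((2*x)) = (2*x)*(1/(2*x)) = 1)
h = 2401 (h = (-49)² = 2401)
D(c, s) = -1 + s (D(c, s) = s - 1*1 = s - 1 = -1 + s)
√(D(-14, 152)/h - 38011) = √((-1 + 152)/2401 - 38011) = √(151*(1/2401) - 38011) = √(151/2401 - 38011) = √(-91264260/2401) = 2*I*√22816065/49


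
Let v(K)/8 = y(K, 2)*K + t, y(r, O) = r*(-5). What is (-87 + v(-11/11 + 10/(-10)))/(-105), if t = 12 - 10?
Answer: 11/5 ≈ 2.2000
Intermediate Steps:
t = 2
y(r, O) = -5*r
v(K) = 16 - 40*K**2 (v(K) = 8*((-5*K)*K + 2) = 8*(-5*K**2 + 2) = 8*(2 - 5*K**2) = 16 - 40*K**2)
(-87 + v(-11/11 + 10/(-10)))/(-105) = (-87 + (16 - 40*(-11/11 + 10/(-10))**2))/(-105) = -(-87 + (16 - 40*(-11*1/11 + 10*(-1/10))**2))/105 = -(-87 + (16 - 40*(-1 - 1)**2))/105 = -(-87 + (16 - 40*(-2)**2))/105 = -(-87 + (16 - 40*4))/105 = -(-87 + (16 - 160))/105 = -(-87 - 144)/105 = -1/105*(-231) = 11/5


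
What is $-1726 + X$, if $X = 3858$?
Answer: $2132$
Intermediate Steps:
$-1726 + X = -1726 + 3858 = 2132$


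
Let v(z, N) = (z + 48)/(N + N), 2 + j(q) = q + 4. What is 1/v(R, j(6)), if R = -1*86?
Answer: -8/19 ≈ -0.42105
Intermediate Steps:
j(q) = 2 + q (j(q) = -2 + (q + 4) = -2 + (4 + q) = 2 + q)
R = -86
v(z, N) = (48 + z)/(2*N) (v(z, N) = (48 + z)/((2*N)) = (48 + z)*(1/(2*N)) = (48 + z)/(2*N))
1/v(R, j(6)) = 1/((48 - 86)/(2*(2 + 6))) = 1/((½)*(-38)/8) = 1/((½)*(⅛)*(-38)) = 1/(-19/8) = -8/19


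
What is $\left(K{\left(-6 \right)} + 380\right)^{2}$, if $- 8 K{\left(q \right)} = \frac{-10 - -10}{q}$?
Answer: $144400$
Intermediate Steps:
$K{\left(q \right)} = 0$ ($K{\left(q \right)} = - \frac{\left(-10 - -10\right) \frac{1}{q}}{8} = - \frac{\left(-10 + 10\right) \frac{1}{q}}{8} = - \frac{0 \frac{1}{q}}{8} = \left(- \frac{1}{8}\right) 0 = 0$)
$\left(K{\left(-6 \right)} + 380\right)^{2} = \left(0 + 380\right)^{2} = 380^{2} = 144400$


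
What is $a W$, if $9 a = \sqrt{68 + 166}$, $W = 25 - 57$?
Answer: $- \frac{32 \sqrt{26}}{3} \approx -54.39$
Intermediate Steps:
$W = -32$ ($W = 25 - 57 = -32$)
$a = \frac{\sqrt{26}}{3}$ ($a = \frac{\sqrt{68 + 166}}{9} = \frac{\sqrt{234}}{9} = \frac{3 \sqrt{26}}{9} = \frac{\sqrt{26}}{3} \approx 1.6997$)
$a W = \frac{\sqrt{26}}{3} \left(-32\right) = - \frac{32 \sqrt{26}}{3}$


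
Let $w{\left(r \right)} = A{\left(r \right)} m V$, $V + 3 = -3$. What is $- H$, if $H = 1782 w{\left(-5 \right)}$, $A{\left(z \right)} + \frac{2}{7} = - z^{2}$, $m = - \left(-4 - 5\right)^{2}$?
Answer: $\frac{153291204}{7} \approx 2.1899 \cdot 10^{7}$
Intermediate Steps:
$V = -6$ ($V = -3 - 3 = -6$)
$m = -81$ ($m = - \left(-9\right)^{2} = \left(-1\right) 81 = -81$)
$A{\left(z \right)} = - \frac{2}{7} - z^{2}$
$w{\left(r \right)} = - \frac{972}{7} - 486 r^{2}$ ($w{\left(r \right)} = \left(- \frac{2}{7} - r^{2}\right) \left(-81\right) \left(-6\right) = \left(\frac{162}{7} + 81 r^{2}\right) \left(-6\right) = - \frac{972}{7} - 486 r^{2}$)
$H = - \frac{153291204}{7}$ ($H = 1782 \left(- \frac{972}{7} - 486 \left(-5\right)^{2}\right) = 1782 \left(- \frac{972}{7} - 12150\right) = 1782 \left(- \frac{86022}{7}\right) = - \frac{153291204}{7} \approx -2.1899 \cdot 10^{7}$)
$- H = \left(-1\right) \left(- \frac{153291204}{7}\right) = \frac{153291204}{7}$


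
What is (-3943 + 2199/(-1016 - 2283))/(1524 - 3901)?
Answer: 13010156/7841723 ≈ 1.6591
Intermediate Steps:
(-3943 + 2199/(-1016 - 2283))/(1524 - 3901) = (-3943 + 2199/(-3299))/(-2377) = (-3943 + 2199*(-1/3299))*(-1/2377) = (-3943 - 2199/3299)*(-1/2377) = -13010156/3299*(-1/2377) = 13010156/7841723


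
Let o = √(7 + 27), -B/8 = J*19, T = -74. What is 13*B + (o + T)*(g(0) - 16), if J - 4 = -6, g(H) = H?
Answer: 5136 - 16*√34 ≈ 5042.7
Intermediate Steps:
J = -2 (J = 4 - 6 = -2)
B = 304 (B = -(-16)*19 = -8*(-38) = 304)
o = √34 ≈ 5.8309
13*B + (o + T)*(g(0) - 16) = 13*304 + (√34 - 74)*(0 - 16) = 3952 + (-74 + √34)*(-16) = 3952 + (1184 - 16*√34) = 5136 - 16*√34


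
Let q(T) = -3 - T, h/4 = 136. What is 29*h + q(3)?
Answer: 15770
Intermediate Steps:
h = 544 (h = 4*136 = 544)
29*h + q(3) = 29*544 + (-3 - 1*3) = 15776 + (-3 - 3) = 15776 - 6 = 15770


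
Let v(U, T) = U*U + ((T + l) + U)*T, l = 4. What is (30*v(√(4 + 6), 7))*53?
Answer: 138330 + 11130*√10 ≈ 1.7353e+5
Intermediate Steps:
v(U, T) = U² + T*(4 + T + U) (v(U, T) = U*U + ((T + 4) + U)*T = U² + ((4 + T) + U)*T = U² + (4 + T + U)*T = U² + T*(4 + T + U))
(30*v(√(4 + 6), 7))*53 = (30*(7² + (√(4 + 6))² + 4*7 + 7*√(4 + 6)))*53 = (30*(49 + (√10)² + 28 + 7*√10))*53 = (30*(49 + 10 + 28 + 7*√10))*53 = (30*(87 + 7*√10))*53 = (2610 + 210*√10)*53 = 138330 + 11130*√10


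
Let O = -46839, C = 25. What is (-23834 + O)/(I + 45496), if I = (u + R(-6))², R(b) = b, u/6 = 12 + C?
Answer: -70673/92152 ≈ -0.76692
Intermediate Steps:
u = 222 (u = 6*(12 + 25) = 6*37 = 222)
I = 46656 (I = (222 - 6)² = 216² = 46656)
(-23834 + O)/(I + 45496) = (-23834 - 46839)/(46656 + 45496) = -70673/92152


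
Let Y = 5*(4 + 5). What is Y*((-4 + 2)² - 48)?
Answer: -1980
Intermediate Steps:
Y = 45 (Y = 5*9 = 45)
Y*((-4 + 2)² - 48) = 45*((-4 + 2)² - 48) = 45*((-2)² - 48) = 45*(4 - 48) = 45*(-44) = -1980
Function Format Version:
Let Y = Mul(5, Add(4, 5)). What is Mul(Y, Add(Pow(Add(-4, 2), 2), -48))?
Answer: -1980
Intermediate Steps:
Y = 45 (Y = Mul(5, 9) = 45)
Mul(Y, Add(Pow(Add(-4, 2), 2), -48)) = Mul(45, Add(Pow(Add(-4, 2), 2), -48)) = Mul(45, Add(Pow(-2, 2), -48)) = Mul(45, Add(4, -48)) = Mul(45, -44) = -1980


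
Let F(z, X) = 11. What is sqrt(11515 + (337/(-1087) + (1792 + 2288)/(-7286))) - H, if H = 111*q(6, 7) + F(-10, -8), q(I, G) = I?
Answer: -677 + 6*sqrt(5015405573249689)/3959941 ≈ -569.70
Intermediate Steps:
H = 677 (H = 111*6 + 11 = 666 + 11 = 677)
sqrt(11515 + (337/(-1087) + (1792 + 2288)/(-7286))) - H = sqrt(11515 + (337/(-1087) + (1792 + 2288)/(-7286))) - 1*677 = sqrt(11515 + (337*(-1/1087) + 4080*(-1/7286))) - 677 = sqrt(11515 + (-337/1087 - 2040/3643)) - 677 = sqrt(11515 - 3445171/3959941) - 677 = sqrt(45595275444/3959941) - 677 = 6*sqrt(5015405573249689)/3959941 - 677 = -677 + 6*sqrt(5015405573249689)/3959941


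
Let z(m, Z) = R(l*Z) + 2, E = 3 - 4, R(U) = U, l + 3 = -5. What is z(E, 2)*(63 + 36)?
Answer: -1386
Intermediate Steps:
l = -8 (l = -3 - 5 = -8)
E = -1
z(m, Z) = 2 - 8*Z (z(m, Z) = -8*Z + 2 = 2 - 8*Z)
z(E, 2)*(63 + 36) = (2 - 8*2)*(63 + 36) = (2 - 16)*99 = -14*99 = -1386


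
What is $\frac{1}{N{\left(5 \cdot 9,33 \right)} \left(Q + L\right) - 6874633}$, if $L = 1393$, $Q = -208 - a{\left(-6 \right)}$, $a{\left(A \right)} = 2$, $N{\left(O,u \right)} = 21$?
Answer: $- \frac{1}{6849790} \approx -1.4599 \cdot 10^{-7}$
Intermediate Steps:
$Q = -210$ ($Q = -208 - 2 = -210$)
$\frac{1}{N{\left(5 \cdot 9,33 \right)} \left(Q + L\right) - 6874633} = \frac{1}{21 \left(-210 + 1393\right) - 6874633} = \frac{1}{21 \cdot 1183 - 6874633} = \frac{1}{24843 - 6874633} = \frac{1}{-6849790} = - \frac{1}{6849790}$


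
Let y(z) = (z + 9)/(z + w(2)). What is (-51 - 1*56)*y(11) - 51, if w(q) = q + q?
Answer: -581/3 ≈ -193.67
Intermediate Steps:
w(q) = 2*q
y(z) = (9 + z)/(4 + z) (y(z) = (z + 9)/(z + 2*2) = (9 + z)/(z + 4) = (9 + z)/(4 + z))
(-51 - 1*56)*y(11) - 51 = (-51 - 1*56)*((9 + 11)/(4 + 11)) - 51 = (-51 - 56)*(20/15) - 51 = -107*20/15 - 51 = -107*4/3 - 51 = -428/3 - 51 = -581/3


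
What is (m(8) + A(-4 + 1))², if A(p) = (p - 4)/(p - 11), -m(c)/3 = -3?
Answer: 361/4 ≈ 90.250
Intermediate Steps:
m(c) = 9 (m(c) = -3*(-3) = 9)
A(p) = (-4 + p)/(-11 + p)
(m(8) + A(-4 + 1))² = (9 + (-4 + (-4 + 1))/(-11 + (-4 + 1)))² = (9 + (-4 - 3)/(-11 - 3))² = (9 - 7/(-14))² = (9 - 1/14*(-7))² = (9 + ½)² = (19/2)² = 361/4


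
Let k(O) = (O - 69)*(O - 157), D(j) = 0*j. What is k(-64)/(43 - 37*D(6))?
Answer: 29393/43 ≈ 683.56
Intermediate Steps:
D(j) = 0
k(O) = (-157 + O)*(-69 + O) (k(O) = (-69 + O)*(-157 + O) = (-157 + O)*(-69 + O))
k(-64)/(43 - 37*D(6)) = (10833 + (-64)² - 226*(-64))/(43 - 37*0) = (10833 + 4096 + 14464)/(43 + 0) = 29393/43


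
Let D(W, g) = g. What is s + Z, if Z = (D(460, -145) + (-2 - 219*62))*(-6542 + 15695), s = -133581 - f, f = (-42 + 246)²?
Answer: -125800122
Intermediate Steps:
f = 41616 (f = 204² = 41616)
s = -175197 (s = -133581 - 1*41616 = -133581 - 41616 = -175197)
Z = -125624925 (Z = (-145 + (-2 - 219*62))*(-6542 + 15695) = (-145 + (-2 - 13578))*9153 = (-145 - 13580)*9153 = -13725*9153 = -125624925)
s + Z = -175197 - 125624925 = -125800122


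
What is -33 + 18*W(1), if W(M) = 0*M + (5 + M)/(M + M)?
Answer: 21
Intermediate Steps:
W(M) = (5 + M)/(2*M) (W(M) = 0 + (5 + M)/((2*M)) = 0 + (5 + M)*(1/(2*M)) = 0 + (5 + M)/(2*M) = (5 + M)/(2*M))
-33 + 18*W(1) = -33 + 18*((½)*(5 + 1)/1) = -33 + 18*((½)*1*6) = -33 + 18*3 = -33 + 54 = 21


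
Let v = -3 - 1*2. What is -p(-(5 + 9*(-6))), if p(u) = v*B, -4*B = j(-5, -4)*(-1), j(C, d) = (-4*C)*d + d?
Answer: -105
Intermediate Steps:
j(C, d) = d - 4*C*d (j(C, d) = -4*C*d + d = d - 4*C*d)
v = -5 (v = -3 - 2 = -5)
B = -21 (B = -(-4*(1 - 4*(-5)))*(-1)/4 = -(-4*(1 + 20))*(-1)/4 = -(-4*21)*(-1)/4 = -(-21)*(-1) = -¼*84 = -21)
p(u) = 105 (p(u) = -5*(-21) = 105)
-p(-(5 + 9*(-6))) = -1*105 = -105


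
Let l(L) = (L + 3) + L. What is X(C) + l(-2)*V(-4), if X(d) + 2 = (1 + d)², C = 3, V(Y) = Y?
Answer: 18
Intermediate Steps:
X(d) = -2 + (1 + d)²
l(L) = 3 + 2*L (l(L) = (3 + L) + L = 3 + 2*L)
X(C) + l(-2)*V(-4) = (-2 + (1 + 3)²) + (3 + 2*(-2))*(-4) = (-2 + 4²) + (3 - 4)*(-4) = (-2 + 16) - 1*(-4) = 14 + 4 = 18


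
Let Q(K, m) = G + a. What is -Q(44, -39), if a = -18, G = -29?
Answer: 47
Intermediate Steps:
Q(K, m) = -47 (Q(K, m) = -29 - 18 = -47)
-Q(44, -39) = -1*(-47) = 47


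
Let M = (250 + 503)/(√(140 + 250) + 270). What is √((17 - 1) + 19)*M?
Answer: 251*√35*(270 - √390)/24170 ≈ 15.375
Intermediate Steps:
M = 753/(270 + √390) (M = 753/(√390 + 270) = 753/(270 + √390) ≈ 2.5988)
√((17 - 1) + 19)*M = √((17 - 1) + 19)*(6777/2417 - 251*√390/24170) = √(16 + 19)*(6777/2417 - 251*√390/24170) = √35*(6777/2417 - 251*√390/24170)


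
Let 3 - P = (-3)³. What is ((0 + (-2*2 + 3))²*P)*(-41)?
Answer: -1230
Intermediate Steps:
P = 30 (P = 3 - 1*(-3)³ = 3 - 1*(-27) = 3 + 27 = 30)
((0 + (-2*2 + 3))²*P)*(-41) = ((0 + (-2*2 + 3))²*30)*(-41) = ((0 + (-4 + 3))²*30)*(-41) = ((0 - 1)²*30)*(-41) = ((-1)²*30)*(-41) = (1*30)*(-41) = 30*(-41) = -1230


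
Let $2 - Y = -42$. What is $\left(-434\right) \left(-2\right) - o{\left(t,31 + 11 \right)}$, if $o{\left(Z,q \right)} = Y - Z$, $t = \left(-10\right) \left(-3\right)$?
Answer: $854$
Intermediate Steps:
$Y = 44$ ($Y = 2 - -42 = 2 + 42 = 44$)
$t = 30$
$o{\left(Z,q \right)} = 44 - Z$
$\left(-434\right) \left(-2\right) - o{\left(t,31 + 11 \right)} = \left(-434\right) \left(-2\right) - \left(44 - 30\right) = 868 - \left(44 - 30\right) = 868 - 14 = 854$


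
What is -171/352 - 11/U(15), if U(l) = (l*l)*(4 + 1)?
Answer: -196247/396000 ≈ -0.49557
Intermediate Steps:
U(l) = 5*l² (U(l) = l²*5 = 5*l²)
-171/352 - 11/U(15) = -171/352 - 11/(5*15²) = -171*1/352 - 11/(5*225) = -171/352 - 11/1125 = -196247/396000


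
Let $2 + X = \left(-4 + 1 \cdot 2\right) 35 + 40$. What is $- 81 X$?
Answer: $2592$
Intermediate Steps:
$X = -32$ ($X = -2 + \left(\left(-4 + 1 \cdot 2\right) 35 + 40\right) = -2 + \left(\left(-4 + 2\right) 35 + 40\right) = -2 + \left(\left(-2\right) 35 + 40\right) = -2 + \left(-70 + 40\right) = -2 - 30 = -32$)
$- 81 X = \left(-81\right) \left(-32\right) = 2592$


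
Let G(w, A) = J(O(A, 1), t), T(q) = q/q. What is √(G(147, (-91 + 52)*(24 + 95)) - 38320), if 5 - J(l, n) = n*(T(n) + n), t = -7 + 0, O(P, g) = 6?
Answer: 11*I*√317 ≈ 195.85*I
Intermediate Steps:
T(q) = 1
t = -7
J(l, n) = 5 - n*(1 + n)
G(w, A) = -37 (G(w, A) = 5 - 1*(-7) - 1*(-7)² = 5 + 7 - 1*49 = 5 + 7 - 49 = -37)
√(G(147, (-91 + 52)*(24 + 95)) - 38320) = √(-37 - 38320) = √(-38357) = 11*I*√317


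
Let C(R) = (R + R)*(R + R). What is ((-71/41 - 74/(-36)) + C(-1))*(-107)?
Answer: -341437/738 ≈ -462.65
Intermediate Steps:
C(R) = 4*R**2 (C(R) = (2*R)*(2*R) = 4*R**2)
((-71/41 - 74/(-36)) + C(-1))*(-107) = ((-71/41 - 74/(-36)) + 4*(-1)**2)*(-107) = ((-71*1/41 - 74*(-1/36)) + 4*1)*(-107) = ((-71/41 + 37/18) + 4)*(-107) = (239/738 + 4)*(-107) = (3191/738)*(-107) = -341437/738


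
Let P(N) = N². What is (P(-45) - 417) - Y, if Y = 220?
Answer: 1388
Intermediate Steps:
(P(-45) - 417) - Y = ((-45)² - 417) - 1*220 = (2025 - 417) - 220 = 1608 - 220 = 1388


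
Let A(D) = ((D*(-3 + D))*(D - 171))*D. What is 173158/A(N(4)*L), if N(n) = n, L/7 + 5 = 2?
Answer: 86579/78268680 ≈ 0.0011062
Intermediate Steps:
L = -21 (L = -35 + 7*2 = -35 + 14 = -21)
A(D) = D**2*(-171 + D)*(-3 + D) (A(D) = ((D*(-3 + D))*(-171 + D))*D = (D*(-171 + D)*(-3 + D))*D = D**2*(-171 + D)*(-3 + D))
173158/A(N(4)*L) = 173158/(((4*(-21))**2*(513 + (4*(-21))**2 - 696*(-21)))) = 173158/(((-84)**2*(513 + (-84)**2 - 174*(-84)))) = 173158/((7056*(513 + 7056 + 14616))) = 173158/((7056*22185)) = 173158/156537360 = 173158*(1/156537360) = 86579/78268680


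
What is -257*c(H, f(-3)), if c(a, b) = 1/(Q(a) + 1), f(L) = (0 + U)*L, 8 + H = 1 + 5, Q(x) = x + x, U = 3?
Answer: 257/3 ≈ 85.667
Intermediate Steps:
Q(x) = 2*x
H = -2 (H = -8 + (1 + 5) = -8 + 6 = -2)
f(L) = 3*L (f(L) = (0 + 3)*L = 3*L)
c(a, b) = 1/(1 + 2*a) (c(a, b) = 1/(2*a + 1) = 1/(1 + 2*a))
-257*c(H, f(-3)) = -257/(1 + 2*(-2)) = -257/(1 - 4) = -257/(-3) = -257*(-1/3) = 257/3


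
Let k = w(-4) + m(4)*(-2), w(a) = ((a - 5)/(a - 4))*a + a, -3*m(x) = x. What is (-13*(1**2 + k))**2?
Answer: 142129/36 ≈ 3948.0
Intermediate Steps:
m(x) = -x/3
w(a) = a + a*(-5 + a)/(-4 + a) (w(a) = ((-5 + a)/(-4 + a))*a + a = a*(-5 + a)/(-4 + a) + a = a + a*(-5 + a)/(-4 + a))
k = -35/6 (k = -4*(-9 + 2*(-4))/(-4 - 4) - 1/3*4*(-2) = -4*(-9 - 8)/(-8) - 4/3*(-2) = -4*(-1/8)*(-17) + 8/3 = -17/2 + 8/3 = -35/6 ≈ -5.8333)
(-13*(1**2 + k))**2 = (-13*(1**2 - 35/6))**2 = (-13*(1 - 35/6))**2 = (-13*(-29/6))**2 = (377/6)**2 = 142129/36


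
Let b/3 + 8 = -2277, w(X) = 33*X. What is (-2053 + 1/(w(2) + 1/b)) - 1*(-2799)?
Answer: 337518889/452429 ≈ 746.02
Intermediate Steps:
b = -6855 (b = -24 + 3*(-2277) = -24 - 6831 = -6855)
(-2053 + 1/(w(2) + 1/b)) - 1*(-2799) = (-2053 + 1/(33*2 + 1/(-6855))) - 1*(-2799) = (-2053 + 1/(66 - 1/6855)) + 2799 = (-2053 + 1/(452429/6855)) + 2799 = (-2053 + 6855/452429) + 2799 = -928829882/452429 + 2799 = 337518889/452429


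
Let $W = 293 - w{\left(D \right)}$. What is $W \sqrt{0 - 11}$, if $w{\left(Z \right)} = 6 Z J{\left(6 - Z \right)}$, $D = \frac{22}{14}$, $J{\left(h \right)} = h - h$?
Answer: $293 i \sqrt{11} \approx 971.77 i$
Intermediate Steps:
$J{\left(h \right)} = 0$
$D = \frac{11}{7}$ ($D = 22 \cdot \frac{1}{14} = \frac{11}{7} \approx 1.5714$)
$w{\left(Z \right)} = 0$ ($w{\left(Z \right)} = 6 Z 0 = 0$)
$W = 293$ ($W = 293 - 0 = 293 + 0 = 293$)
$W \sqrt{0 - 11} = 293 \sqrt{0 - 11} = 293 \sqrt{-11} = 293 i \sqrt{11}$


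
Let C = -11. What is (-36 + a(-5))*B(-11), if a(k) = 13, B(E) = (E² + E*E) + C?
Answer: -5313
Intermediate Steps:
B(E) = -11 + 2*E² (B(E) = (E² + E*E) - 11 = (E² + E²) - 11 = 2*E² - 11 = -11 + 2*E²)
(-36 + a(-5))*B(-11) = (-36 + 13)*(-11 + 2*(-11)²) = -23*(-11 + 2*121) = -23*(-11 + 242) = -23*231 = -5313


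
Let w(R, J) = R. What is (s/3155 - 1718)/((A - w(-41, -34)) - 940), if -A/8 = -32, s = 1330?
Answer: 1083792/405733 ≈ 2.6712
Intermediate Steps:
A = 256 (A = -8*(-32) = 256)
(s/3155 - 1718)/((A - w(-41, -34)) - 940) = (1330/3155 - 1718)/((256 - 1*(-41)) - 940) = (1330*(1/3155) - 1718)/((256 + 41) - 940) = (266/631 - 1718)/(297 - 940) = -1083792/631/(-643) = -1083792/631*(-1/643) = 1083792/405733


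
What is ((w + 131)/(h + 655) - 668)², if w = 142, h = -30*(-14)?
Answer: 515275601929/1155625 ≈ 4.4589e+5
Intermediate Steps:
h = 420
((w + 131)/(h + 655) - 668)² = ((142 + 131)/(420 + 655) - 668)² = (273/1075 - 668)² = (-717827/1075)² = 515275601929/1155625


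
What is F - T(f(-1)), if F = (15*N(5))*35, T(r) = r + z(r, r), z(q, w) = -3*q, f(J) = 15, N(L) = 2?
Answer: 1080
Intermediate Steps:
T(r) = -2*r (T(r) = r - 3*r = -2*r)
F = 1050 (F = (15*2)*35 = 30*35 = 1050)
F - T(f(-1)) = 1050 - (-2)*15 = 1050 - 1*(-30) = 1050 + 30 = 1080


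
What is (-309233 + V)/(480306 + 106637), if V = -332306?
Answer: -641539/586943 ≈ -1.0930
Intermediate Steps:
(-309233 + V)/(480306 + 106637) = (-309233 - 332306)/(480306 + 106637) = -641539/586943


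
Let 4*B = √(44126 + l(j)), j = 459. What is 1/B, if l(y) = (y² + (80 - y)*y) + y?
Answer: 4*√81305/81305 ≈ 0.014028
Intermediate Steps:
l(y) = y + y² + y*(80 - y) (l(y) = (y² + y*(80 - y)) + y = y + y² + y*(80 - y))
B = √81305/4 (B = √(44126 + 81*459)/4 = √(44126 + 37179)/4 = √81305/4 ≈ 71.285)
1/B = 1/(√81305/4) = 4*√81305/81305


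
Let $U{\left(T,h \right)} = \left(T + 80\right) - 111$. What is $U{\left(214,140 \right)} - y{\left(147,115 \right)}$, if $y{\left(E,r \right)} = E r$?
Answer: $-16722$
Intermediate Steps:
$U{\left(T,h \right)} = -31 + T$ ($U{\left(T,h \right)} = \left(80 + T\right) - 111 = -31 + T$)
$U{\left(214,140 \right)} - y{\left(147,115 \right)} = \left(-31 + 214\right) - 147 \cdot 115 = 183 - 16905 = -16722$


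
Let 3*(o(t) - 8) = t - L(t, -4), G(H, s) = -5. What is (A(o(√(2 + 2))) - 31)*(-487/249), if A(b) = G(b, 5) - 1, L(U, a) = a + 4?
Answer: 18019/249 ≈ 72.365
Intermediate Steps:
L(U, a) = 4 + a
o(t) = 8 + t/3 (o(t) = 8 + (t - (4 - 4))/3 = 8 + (t - 1*0)/3 = 8 + (t + 0)/3 = 8 + t/3)
A(b) = -6 (A(b) = -5 - 1 = -6)
(A(o(√(2 + 2))) - 31)*(-487/249) = (-6 - 31)*(-487/249) = -(-18019)/249 = -37*(-487/249) = 18019/249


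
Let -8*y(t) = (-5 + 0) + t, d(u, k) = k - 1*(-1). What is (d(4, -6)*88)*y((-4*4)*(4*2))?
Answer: -7315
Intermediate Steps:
d(u, k) = 1 + k (d(u, k) = k + 1 = 1 + k)
y(t) = 5/8 - t/8 (y(t) = -((-5 + 0) + t)/8 = -(-5 + t)/8 = 5/8 - t/8)
(d(4, -6)*88)*y((-4*4)*(4*2)) = ((1 - 6)*88)*(5/8 - (-4*4)*4*2/8) = (-5*88)*(5/8 - (-2)*8) = -440*(5/8 - ⅛*(-128)) = -440*(5/8 + 16) = -440*133/8 = -7315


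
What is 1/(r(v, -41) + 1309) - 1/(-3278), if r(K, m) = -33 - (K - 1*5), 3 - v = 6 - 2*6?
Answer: 2275/2084808 ≈ 0.0010912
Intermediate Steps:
v = 9 (v = 3 - (6 - 2*6) = 3 - (6 - 12) = 3 - 1*(-6) = 3 + 6 = 9)
r(K, m) = -28 - K (r(K, m) = -33 - (K - 5) = -33 - (-5 + K) = -33 + (5 - K) = -28 - K)
1/(r(v, -41) + 1309) - 1/(-3278) = 1/((-28 - 1*9) + 1309) - 1/(-3278) = 1/((-28 - 9) + 1309) - 1*(-1/3278) = 1/(-37 + 1309) + 1/3278 = 1/1272 + 1/3278 = 2275/2084808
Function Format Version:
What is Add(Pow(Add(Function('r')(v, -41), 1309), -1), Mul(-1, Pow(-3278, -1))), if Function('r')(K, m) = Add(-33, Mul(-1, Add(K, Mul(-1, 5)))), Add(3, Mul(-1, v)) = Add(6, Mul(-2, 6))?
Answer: Rational(2275, 2084808) ≈ 0.0010912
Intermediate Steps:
v = 9 (v = Add(3, Mul(-1, Add(6, Mul(-2, 6)))) = Add(3, Mul(-1, Add(6, -12))) = Add(3, Mul(-1, -6)) = Add(3, 6) = 9)
Function('r')(K, m) = Add(-28, Mul(-1, K)) (Function('r')(K, m) = Add(-33, Mul(-1, Add(K, -5))) = Add(-33, Mul(-1, Add(-5, K))) = Add(-33, Add(5, Mul(-1, K))) = Add(-28, Mul(-1, K)))
Add(Pow(Add(Function('r')(v, -41), 1309), -1), Mul(-1, Pow(-3278, -1))) = Add(Pow(Add(Add(-28, Mul(-1, 9)), 1309), -1), Mul(-1, Pow(-3278, -1))) = Add(Pow(Add(Add(-28, -9), 1309), -1), Mul(-1, Rational(-1, 3278))) = Add(Pow(Add(-37, 1309), -1), Rational(1, 3278)) = Add(Pow(1272, -1), Rational(1, 3278)) = Add(Rational(1, 1272), Rational(1, 3278)) = Rational(2275, 2084808)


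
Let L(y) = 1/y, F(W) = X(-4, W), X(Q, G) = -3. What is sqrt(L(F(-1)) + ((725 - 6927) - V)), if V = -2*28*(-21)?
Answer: I*sqrt(66405)/3 ≈ 85.897*I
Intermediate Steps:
F(W) = -3
V = 1176 (V = -56*(-21) = 1176)
sqrt(L(F(-1)) + ((725 - 6927) - V)) = sqrt(1/(-3) + ((725 - 6927) - 1*1176)) = sqrt(-1/3 + (-6202 - 1176)) = sqrt(-1/3 - 7378) = sqrt(-22135/3) = I*sqrt(66405)/3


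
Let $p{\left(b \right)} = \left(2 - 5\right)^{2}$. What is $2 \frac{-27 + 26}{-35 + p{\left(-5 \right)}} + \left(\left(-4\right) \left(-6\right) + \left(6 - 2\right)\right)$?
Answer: $\frac{365}{13} \approx 28.077$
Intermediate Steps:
$p{\left(b \right)} = 9$ ($p{\left(b \right)} = \left(-3\right)^{2} = 9$)
$2 \frac{-27 + 26}{-35 + p{\left(-5 \right)}} + \left(\left(-4\right) \left(-6\right) + \left(6 - 2\right)\right) = 2 \frac{-27 + 26}{-35 + 9} + \left(\left(-4\right) \left(-6\right) + \left(6 - 2\right)\right) = 2 \left(- \frac{1}{-26}\right) + \left(24 + 4\right) = 2 \left(\left(-1\right) \left(- \frac{1}{26}\right)\right) + 28 = 2 \cdot \frac{1}{26} + 28 = \frac{1}{13} + 28 = \frac{365}{13}$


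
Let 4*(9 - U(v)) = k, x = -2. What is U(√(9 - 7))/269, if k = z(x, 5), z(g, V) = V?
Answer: 31/1076 ≈ 0.028810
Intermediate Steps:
k = 5
U(v) = 31/4 (U(v) = 9 - ¼*5 = 9 - 5/4 = 31/4)
U(√(9 - 7))/269 = (31/4)/269 = (31/4)*(1/269) = 31/1076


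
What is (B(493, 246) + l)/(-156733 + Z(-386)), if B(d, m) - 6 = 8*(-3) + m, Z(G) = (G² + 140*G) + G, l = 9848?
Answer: -10076/62163 ≈ -0.16209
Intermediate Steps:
Z(G) = G² + 141*G
B(d, m) = -18 + m (B(d, m) = 6 + (8*(-3) + m) = 6 + (-24 + m) = -18 + m)
(B(493, 246) + l)/(-156733 + Z(-386)) = ((-18 + 246) + 9848)/(-156733 - 386*(141 - 386)) = (228 + 9848)/(-156733 - 386*(-245)) = 10076/(-156733 + 94570) = 10076/(-62163) = 10076*(-1/62163) = -10076/62163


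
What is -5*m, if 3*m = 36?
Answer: -60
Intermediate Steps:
m = 12 (m = (⅓)*36 = 12)
-5*m = -5*12 = -60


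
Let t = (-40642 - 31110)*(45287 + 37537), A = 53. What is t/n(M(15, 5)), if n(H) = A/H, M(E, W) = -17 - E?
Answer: 190169204736/53 ≈ 3.5881e+9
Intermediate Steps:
n(H) = 53/H
t = -5942787648 (t = -71752*82824 = -5942787648)
t/n(M(15, 5)) = -5942787648/(53/(-17 - 1*15)) = -5942787648/(53/(-17 - 15)) = -5942787648/(53/(-32)) = -5942787648/(53*(-1/32)) = -5942787648/(-53/32) = -5942787648*(-32/53) = 190169204736/53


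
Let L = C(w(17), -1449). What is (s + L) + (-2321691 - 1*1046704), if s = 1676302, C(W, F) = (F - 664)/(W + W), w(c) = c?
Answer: -57533275/34 ≈ -1.6922e+6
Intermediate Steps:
C(W, F) = (-664 + F)/(2*W) (C(W, F) = (-664 + F)/((2*W)) = (-664 + F)*(1/(2*W)) = (-664 + F)/(2*W))
L = -2113/34 (L = (½)*(-664 - 1449)/17 = (½)*(1/17)*(-2113) = -2113/34 ≈ -62.147)
(s + L) + (-2321691 - 1*1046704) = (1676302 - 2113/34) + (-2321691 - 1*1046704) = 56992155/34 + (-2321691 - 1046704) = 56992155/34 - 3368395 = -57533275/34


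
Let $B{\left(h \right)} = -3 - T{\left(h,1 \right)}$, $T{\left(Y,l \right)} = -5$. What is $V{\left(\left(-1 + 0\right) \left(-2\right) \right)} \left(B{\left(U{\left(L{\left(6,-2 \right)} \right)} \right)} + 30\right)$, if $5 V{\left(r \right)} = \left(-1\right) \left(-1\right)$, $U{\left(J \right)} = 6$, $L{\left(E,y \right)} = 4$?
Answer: $\frac{32}{5} \approx 6.4$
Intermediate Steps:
$B{\left(h \right)} = 2$ ($B{\left(h \right)} = -3 - -5 = -3 + 5 = 2$)
$V{\left(r \right)} = \frac{1}{5}$ ($V{\left(r \right)} = \frac{\left(-1\right) \left(-1\right)}{5} = \frac{1}{5} \cdot 1 = \frac{1}{5}$)
$V{\left(\left(-1 + 0\right) \left(-2\right) \right)} \left(B{\left(U{\left(L{\left(6,-2 \right)} \right)} \right)} + 30\right) = \frac{2 + 30}{5} = \frac{1}{5} \cdot 32 = \frac{32}{5}$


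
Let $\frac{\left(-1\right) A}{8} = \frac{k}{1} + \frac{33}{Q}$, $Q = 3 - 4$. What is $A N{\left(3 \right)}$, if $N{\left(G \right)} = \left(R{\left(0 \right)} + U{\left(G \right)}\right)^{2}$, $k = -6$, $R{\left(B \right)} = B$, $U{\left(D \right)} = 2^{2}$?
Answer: $4992$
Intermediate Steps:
$U{\left(D \right)} = 4$
$Q = -1$
$N{\left(G \right)} = 16$ ($N{\left(G \right)} = \left(0 + 4\right)^{2} = 4^{2} = 16$)
$A = 312$ ($A = - 8 \left(- \frac{6}{1} + \frac{33}{-1}\right) = - 8 \left(\left(-6\right) 1 + 33 \left(-1\right)\right) = - 8 \left(-6 - 33\right) = \left(-8\right) \left(-39\right) = 312$)
$A N{\left(3 \right)} = 312 \cdot 16 = 4992$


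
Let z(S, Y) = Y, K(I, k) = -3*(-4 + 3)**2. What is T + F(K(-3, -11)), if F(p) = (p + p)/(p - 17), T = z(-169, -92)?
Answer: -917/10 ≈ -91.700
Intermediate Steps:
K(I, k) = -3 (K(I, k) = -3*(-1)**2 = -3*1 = -3)
T = -92
F(p) = 2*p/(-17 + p) (F(p) = (2*p)/(-17 + p) = 2*p/(-17 + p))
T + F(K(-3, -11)) = -92 + 2*(-3)/(-17 - 3) = -92 + 2*(-3)/(-20) = -92 + 2*(-3)*(-1/20) = -92 + 3/10 = -917/10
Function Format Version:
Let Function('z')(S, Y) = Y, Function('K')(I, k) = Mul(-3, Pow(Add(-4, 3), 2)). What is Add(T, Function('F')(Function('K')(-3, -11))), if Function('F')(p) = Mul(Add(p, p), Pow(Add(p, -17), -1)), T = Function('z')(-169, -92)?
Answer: Rational(-917, 10) ≈ -91.700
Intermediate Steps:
Function('K')(I, k) = -3 (Function('K')(I, k) = Mul(-3, Pow(-1, 2)) = Mul(-3, 1) = -3)
T = -92
Function('F')(p) = Mul(2, p, Pow(Add(-17, p), -1)) (Function('F')(p) = Mul(Mul(2, p), Pow(Add(-17, p), -1)) = Mul(2, p, Pow(Add(-17, p), -1)))
Add(T, Function('F')(Function('K')(-3, -11))) = Add(-92, Mul(2, -3, Pow(Add(-17, -3), -1))) = Add(-92, Mul(2, -3, Pow(-20, -1))) = Add(-92, Mul(2, -3, Rational(-1, 20))) = Add(-92, Rational(3, 10)) = Rational(-917, 10)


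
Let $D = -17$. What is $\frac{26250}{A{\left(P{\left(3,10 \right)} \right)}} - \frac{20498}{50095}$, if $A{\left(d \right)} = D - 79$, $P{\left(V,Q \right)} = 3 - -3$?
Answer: $- \frac{219493593}{801520} \approx -273.85$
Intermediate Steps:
$P{\left(V,Q \right)} = 6$ ($P{\left(V,Q \right)} = 3 + 3 = 6$)
$A{\left(d \right)} = -96$ ($A{\left(d \right)} = -17 - 79 = -96$)
$\frac{26250}{A{\left(P{\left(3,10 \right)} \right)}} - \frac{20498}{50095} = \frac{26250}{-96} - \frac{20498}{50095} = 26250 \left(- \frac{1}{96}\right) - \frac{20498}{50095} = - \frac{4375}{16} - \frac{20498}{50095} = - \frac{219493593}{801520}$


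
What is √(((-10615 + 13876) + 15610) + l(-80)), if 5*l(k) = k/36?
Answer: √169835/3 ≈ 137.37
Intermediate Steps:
l(k) = k/180 (l(k) = (k/36)/5 = k/180)
√(((-10615 + 13876) + 15610) + l(-80)) = √(((-10615 + 13876) + 15610) + (1/180)*(-80)) = √((3261 + 15610) - 4/9) = √(18871 - 4/9) = √(169835/9) = √169835/3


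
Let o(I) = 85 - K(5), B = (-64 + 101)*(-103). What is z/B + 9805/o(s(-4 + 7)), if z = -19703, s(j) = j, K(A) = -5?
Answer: 7828025/68598 ≈ 114.11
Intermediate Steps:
B = -3811 (B = 37*(-103) = -3811)
o(I) = 90 (o(I) = 85 - 1*(-5) = 85 + 5 = 90)
z/B + 9805/o(s(-4 + 7)) = -19703/(-3811) + 9805/90 = -19703*(-1/3811) + 9805*(1/90) = 19703/3811 + 1961/18 = 7828025/68598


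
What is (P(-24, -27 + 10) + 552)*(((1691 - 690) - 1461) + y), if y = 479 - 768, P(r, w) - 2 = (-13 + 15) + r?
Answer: -398468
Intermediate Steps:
P(r, w) = 4 + r (P(r, w) = 2 + ((-13 + 15) + r) = 2 + (2 + r) = 4 + r)
y = -289
(P(-24, -27 + 10) + 552)*(((1691 - 690) - 1461) + y) = ((4 - 24) + 552)*(((1691 - 690) - 1461) - 289) = (-20 + 552)*((1001 - 1461) - 289) = 532*(-460 - 289) = 532*(-749) = -398468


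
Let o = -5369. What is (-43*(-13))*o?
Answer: -3001271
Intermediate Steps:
(-43*(-13))*o = -43*(-13)*(-5369) = 559*(-5369) = -3001271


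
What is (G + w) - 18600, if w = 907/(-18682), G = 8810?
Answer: -182897687/18682 ≈ -9790.0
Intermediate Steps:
w = -907/18682 (w = 907*(-1/18682) = -907/18682 ≈ -0.048549)
(G + w) - 18600 = (8810 - 907/18682) - 18600 = 164587513/18682 - 18600 = -182897687/18682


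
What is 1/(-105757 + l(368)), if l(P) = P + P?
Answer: -1/105021 ≈ -9.5219e-6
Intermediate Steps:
l(P) = 2*P
1/(-105757 + l(368)) = 1/(-105757 + 2*368) = 1/(-105757 + 736) = 1/(-105021) = -1/105021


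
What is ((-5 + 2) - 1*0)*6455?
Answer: -19365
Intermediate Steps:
((-5 + 2) - 1*0)*6455 = (-3 + 0)*6455 = -3*6455 = -19365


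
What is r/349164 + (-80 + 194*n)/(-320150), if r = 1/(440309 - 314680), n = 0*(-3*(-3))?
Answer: 350921025263/1404341949854340 ≈ 0.00024988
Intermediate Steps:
n = 0 (n = 0*9 = 0)
r = 1/125629 ≈ 7.9599e-6
r/349164 + (-80 + 194*n)/(-320150) = (1/125629)/349164 + (-80 + 194*0)/(-320150) = (1/125629)*(1/349164) + (-80 + 0)*(-1/320150) = 1/43865124156 - 80*(-1/320150) = 1/43865124156 + 8/32015 = 350921025263/1404341949854340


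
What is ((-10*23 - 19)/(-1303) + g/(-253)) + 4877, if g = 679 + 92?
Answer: 1606805327/329659 ≈ 4874.1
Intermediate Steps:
g = 771
((-10*23 - 19)/(-1303) + g/(-253)) + 4877 = ((-10*23 - 19)/(-1303) + 771/(-253)) + 4877 = ((-230 - 19)*(-1/1303) + 771*(-1/253)) + 4877 = (-249*(-1/1303) - 771/253) + 4877 = (249/1303 - 771/253) + 4877 = -941616/329659 + 4877 = 1606805327/329659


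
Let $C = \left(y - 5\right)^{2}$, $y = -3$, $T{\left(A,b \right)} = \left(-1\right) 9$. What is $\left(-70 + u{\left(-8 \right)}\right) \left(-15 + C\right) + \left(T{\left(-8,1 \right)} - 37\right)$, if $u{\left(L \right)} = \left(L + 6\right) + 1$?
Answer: $-3525$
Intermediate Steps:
$T{\left(A,b \right)} = -9$
$u{\left(L \right)} = 7 + L$ ($u{\left(L \right)} = \left(6 + L\right) + 1 = 7 + L$)
$C = 64$ ($C = \left(-3 - 5\right)^{2} = \left(-8\right)^{2} = 64$)
$\left(-70 + u{\left(-8 \right)}\right) \left(-15 + C\right) + \left(T{\left(-8,1 \right)} - 37\right) = \left(-70 + \left(7 - 8\right)\right) \left(-15 + 64\right) - 46 = \left(-70 - 1\right) 49 - 46 = \left(-71\right) 49 - 46 = -3479 - 46 = -3525$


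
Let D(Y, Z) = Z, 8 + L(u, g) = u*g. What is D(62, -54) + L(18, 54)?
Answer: 910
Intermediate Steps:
L(u, g) = -8 + g*u (L(u, g) = -8 + u*g = -8 + g*u)
D(62, -54) + L(18, 54) = -54 + (-8 + 54*18) = -54 + (-8 + 972) = -54 + 964 = 910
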